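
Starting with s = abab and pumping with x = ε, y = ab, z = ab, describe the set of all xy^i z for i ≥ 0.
{xy^i z : i ≥ 0} = {(ab)^(i+1) : i ≥ 0} = {ab, abab, ababab, ...}

With x = ε, y = ab, z = ab: Pumping 'ab' gives strings of alternating a's and b's.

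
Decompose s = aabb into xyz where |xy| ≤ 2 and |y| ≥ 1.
x = '', y = 'a', z = 'abb'

For s = aabb and p = 2, one valid decomposition is:
- x = '' (length 0)
- y = 'a' (length 1)
- z = 'abb' (length 3)

Verification:
- xyz = '' + 'a' + 'abb' = aabb ✓
- |xy| = 1 ≤ 2 ✓
- |y| = 1 > 0 ✓

All pumping lemma constraints are satisfied.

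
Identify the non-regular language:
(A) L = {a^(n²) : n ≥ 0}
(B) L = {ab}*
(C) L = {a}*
(A) {a^(n²) : n ≥ 0}

(A) L = {a^(n²) : n ≥ 0} is NOT regular.

The pumping lemma can be used to prove this:
After pumping, length is no longer a perfect square

The other languages are regular because they can be recognized by finite automata.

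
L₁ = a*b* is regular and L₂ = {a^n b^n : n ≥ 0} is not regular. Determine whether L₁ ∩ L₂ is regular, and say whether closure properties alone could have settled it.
No — L₁ ∩ L₂ is not regular.

Every string a^n b^n already lies in a*b*, so L₁ ∩ L₂ = {a^n b^n : n ≥ 0} = L₂ itself, which is the standard non-regular language (pump s = a^p b^p).

Note that the bare facts "L₁ regular, L₂ non-regular" do not settle the question by themselves: the closure of regular languages under ∪, ∩, complement and difference applies only when BOTH operands are regular. With a non-regular operand the result can come out regular or non-regular depending on the specific languages, so one has to work out L₁ ∩ L₂ for this particular pair, as above.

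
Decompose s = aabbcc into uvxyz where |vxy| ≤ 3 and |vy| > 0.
u='aa', v='b', x='b', y='c', z='c'

For s = aabbcc with pumping length p = 3:

One valid decomposition:
- u = 'aa'
- v = 'b'
- x = 'b'
- y = 'c'
- z = 'c'

Verification:
- uvxyz = 'aa' + 'b' + 'b' + 'c' + 'c' = aabbcc ✓
- |vxy| = |'bbc'| = 3 ≤ 3 ✓
- |vy| = |'bc'| = 2 > 0 ✓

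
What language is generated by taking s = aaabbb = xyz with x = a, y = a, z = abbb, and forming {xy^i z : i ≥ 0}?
{xy^i z : i ≥ 0} = {a^(2+i) b^3 : i ≥ 0} = {aabbb, aaabbb, aaaabbb, ...}

With x = a, y = a, z = abbb: Starting with aaabbb and pumping the second 'a', we get strings with 2+i a's followed by 3 b's for i = 0, 1, 2, ...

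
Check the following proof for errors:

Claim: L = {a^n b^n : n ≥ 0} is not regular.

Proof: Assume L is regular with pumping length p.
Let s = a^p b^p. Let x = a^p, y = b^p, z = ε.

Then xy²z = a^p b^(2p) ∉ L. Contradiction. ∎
The proof is INCORRECT.

Error: The decomposition violates |xy| ≤ p.
With x = a^p and y = b^p, we have |xy| = 2p > p.
The pumping lemma requires |xy| ≤ p, so y must be within the first p characters.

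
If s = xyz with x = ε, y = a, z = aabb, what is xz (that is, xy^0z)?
aabb

Given x = '', y = 'a', z = 'aabb' and i = 0:

xy^0z = x + y·y·...·y (0 times) + z
       = '' + 'a'^0 + 'aabb'
       = '' + '' + 'aabb'
       = 'aabb'

The pumped string is 'aabb' with length 4.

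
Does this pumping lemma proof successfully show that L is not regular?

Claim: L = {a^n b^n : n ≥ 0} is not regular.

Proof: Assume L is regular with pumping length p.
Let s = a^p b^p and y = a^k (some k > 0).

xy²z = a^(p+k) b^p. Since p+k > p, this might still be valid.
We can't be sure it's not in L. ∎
The proof is INCORRECT.

Error: The conclusion is wrong.
xy²z = a^(p+k) b^p is definitely NOT in L because the number of a's (p+k) ≠ number of b's (p).
The proof incorrectly doubts what is actually a valid contradiction.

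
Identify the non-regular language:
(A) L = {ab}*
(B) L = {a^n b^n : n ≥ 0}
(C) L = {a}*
(B) {a^n b^n : n ≥ 0}

(B) L = {a^n b^n : n ≥ 0} is NOT regular.

The pumping lemma can be used to prove this:
After pumping, the number of a's and b's become unequal

The other languages are regular because they can be recognized by finite automata.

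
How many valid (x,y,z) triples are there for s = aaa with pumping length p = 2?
3

For s = 'aaa' with pumping length p = 2:

Constraints: |xy| ≤ 2, |y| > 0

Valid decompositions (|xy| ≤ p, |y| ≥ 1):
  • x='', y='a', z='aa'
  • x='a', y='a', z='a'
  • x='', y='aa', z='a'

Total count: 3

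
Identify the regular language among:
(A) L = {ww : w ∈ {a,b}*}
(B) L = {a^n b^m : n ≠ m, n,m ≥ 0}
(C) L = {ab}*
(C) {ab}*

(C) L = {ab}* is regular.

This can be recognized by a finite automaton (DFA/NFA).
Regular expressions like {ab}* define regular languages.

The other choices are not regular:
- {ww : w ∈ {a,b}*}: After pumping, the two halves no longer match
- {a^n b^m : n ≠ m, n,m ≥ 0}: After pumping a's, we can make n = m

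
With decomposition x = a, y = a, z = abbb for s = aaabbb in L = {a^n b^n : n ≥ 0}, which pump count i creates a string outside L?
i = 0

xy⁰z = a · ε · abbb = aabbb; aabbb has 2 a's and 3 b's; 2 ≠ 3, so it is not in L.
(Other choices also work, e.g. i = 2, 3; only i = 1 is guaranteed to stay in L since xy¹z = s.)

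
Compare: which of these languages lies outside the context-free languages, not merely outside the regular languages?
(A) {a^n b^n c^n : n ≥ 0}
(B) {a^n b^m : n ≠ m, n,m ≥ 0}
(A) {a^n b^n c^n : n ≥ 0}

(A) {a^n b^n c^n : n ≥ 0} requires the CFL pumping lemma.

- {a^n b^m : n ≠ m, n,m ≥ 0} is context-free (but not regular)
  • Can be shown non-regular with the regular pumping lemma
  • After pumping a's, we can make n = m

- {a^n b^n c^n : n ≥ 0} is NOT context-free
  • Requires the CFL pumping lemma to prove
  • Cannot maintain three equal counts simultaneously

The CFL pumping lemma is "stronger" in that it can prove non-membership
in the larger class of context-free languages.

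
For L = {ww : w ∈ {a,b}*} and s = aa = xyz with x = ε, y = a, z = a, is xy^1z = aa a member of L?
Yes

xy¹z = ε · a · a = aa.
aa splits into halves a · a, which are equal, so it is in L (w = a).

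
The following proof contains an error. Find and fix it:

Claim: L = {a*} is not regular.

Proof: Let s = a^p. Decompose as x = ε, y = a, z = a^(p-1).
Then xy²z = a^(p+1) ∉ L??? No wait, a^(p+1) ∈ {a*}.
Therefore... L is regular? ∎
Error: The proof attempts to show a*  is not regular, but a* IS regular!

Correction: a* is a regular language (recognized by a simple DFA with one accepting state and self-loop on 'a'). The pumping lemma can only prove non-regularity, not regularity. For regular languages, pumping always works.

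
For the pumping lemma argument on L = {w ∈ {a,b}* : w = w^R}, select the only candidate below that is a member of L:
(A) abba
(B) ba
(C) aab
(A) abba

The pumping lemma is applied to a string s that lies in L, so first check membership of each option:
- (A) abba reversed is abba, the same string, so it is a palindrome and is in L ✓
- (B) ba reversed is ab ≠ ba, so it is not a palindrome and is not in L ✗
- (C) aab reversed is baa ≠ aab, so it is not a palindrome and is not in L ✗

Only (A) abba is in L, so it is the only candidate that could play the role of s.
(In a complete proof one picks s in terms of the pumping length p so that |s| ≥ p is guaranteed; a fixed string like abba illustrates the shape of such an s.)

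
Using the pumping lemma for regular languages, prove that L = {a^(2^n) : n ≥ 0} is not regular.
Assume for contradiction that L is regular, and let p ≥ 1 be the pumping length given by the pumping lemma.
Choose s = a^(2^p). Then s ∈ L and |s| = 2^p ≥ p.
By the pumping lemma, s = xyz for some x, y, z with |xy| ≤ p, |y| ≥ 1, and xy^i z ∈ L for every i ≥ 0.
Here y = a^k for some k with 1 ≤ k ≤ |xy| ≤ p, and p < 2^p.

Take i = 2: |xy²z| = 2^p + k.
Now 2^p < 2^p + k ≤ 2^p + p < 2^p + 2^p = 2^(p+1).
So |xy²z| lies strictly between the consecutive powers of two 2^p and 2^(p+1), hence is not a power of 2, and xy²z ∉ L.

This contradicts the pumping lemma, which requires xy^i z ∈ L for all i ≥ 0.
Hence L = {a^(2^n) : n ≥ 0} is not regular. ∎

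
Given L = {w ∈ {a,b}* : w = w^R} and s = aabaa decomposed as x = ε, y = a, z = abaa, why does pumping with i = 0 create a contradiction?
xy⁰z = abaa ∉ L

Pumping with i = 0 replaces y = a by y⁰ = ε:
- Original: s = xyz = aabaa; aabaa reversed is aabaa, the same string, so it is a palindrome and is in L
- Pumped: xy⁰z = ε · ε · abaa = abaa
- abaa reversed is aaba ≠ abaa, so it is not a palindrome and is not in L

The pumping lemma would require xy⁰z ∈ L, so this decomposition yields a contradiction.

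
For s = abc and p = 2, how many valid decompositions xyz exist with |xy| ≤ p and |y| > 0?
3

For s = 'abc' with pumping length p = 2:

Constraints: |xy| ≤ 2, |y| > 0

Valid decompositions (|xy| ≤ p, |y| ≥ 1):
  • x='', y='a', z='bc'
  • x='a', y='b', z='c'
  • x='', y='ab', z='c'

Total count: 3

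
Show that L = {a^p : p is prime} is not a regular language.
Assume for contradiction that L is regular, and let p ≥ 1 be the pumping length given by the pumping lemma.
Choose a prime q with q ≥ p (one exists because there are infinitely many primes) and let s = a^q. Then s ∈ L and |s| = q ≥ p.
By the pumping lemma, s = xyz for some x, y, z with |xy| ≤ p, |y| ≥ 1, and xy^i z ∈ L for every i ≥ 0.
Here y = a^k for some k with 1 ≤ k ≤ p, and xy^i z = a^(q + (i − 1)k) for every i ≥ 0.

Take i = q + 1: |xy^(q+1) z| = q + qk = q(k + 1).
Both factors satisfy q ≥ 2 and k + 1 ≥ 2, so q(k + 1) is composite, and xy^(q+1) z ∉ L.

This contradicts the pumping lemma, which requires xy^i z ∈ L for all i ≥ 0.
Hence L = {a^p : p is prime} is not regular. ∎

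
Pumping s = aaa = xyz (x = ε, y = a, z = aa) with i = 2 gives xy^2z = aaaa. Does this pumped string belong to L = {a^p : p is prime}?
No

xy²z = ε · aa · aa = aaaa.
aaaa has length 4 = 2 × 2, which is not prime, so it is not in L.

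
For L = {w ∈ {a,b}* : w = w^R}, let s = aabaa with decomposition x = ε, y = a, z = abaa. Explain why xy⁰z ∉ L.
xy⁰z = abaa ∉ L

Pumping with i = 0 replaces y = a by y⁰ = ε:
- Original: s = xyz = aabaa; aabaa reversed is aabaa, the same string, so it is a palindrome and is in L
- Pumped: xy⁰z = ε · ε · abaa = abaa
- abaa reversed is aaba ≠ abaa, so it is not a palindrome and is not in L

The pumping lemma would require xy⁰z ∈ L, so this decomposition yields a contradiction.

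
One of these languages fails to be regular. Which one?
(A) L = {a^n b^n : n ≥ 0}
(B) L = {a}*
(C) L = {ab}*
(A) {a^n b^n : n ≥ 0}

(A) L = {a^n b^n : n ≥ 0} is NOT regular.

The pumping lemma can be used to prove this:
After pumping, the number of a's and b's become unequal

The other languages are regular because they can be recognized by finite automata.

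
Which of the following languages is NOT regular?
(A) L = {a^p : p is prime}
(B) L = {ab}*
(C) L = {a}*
(A) {a^p : p is prime}

(A) L = {a^p : p is prime} is NOT regular.

The pumping lemma can be used to prove this:
After pumping, the length becomes composite

The other languages are regular because they can be recognized by finite automata.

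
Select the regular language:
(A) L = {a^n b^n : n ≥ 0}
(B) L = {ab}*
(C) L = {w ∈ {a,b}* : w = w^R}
(B) {ab}*

(B) L = {ab}* is regular.

This can be recognized by a finite automaton (DFA/NFA).
Regular expressions like {ab}* define regular languages.

The other choices are not regular:
- {a^n b^n : n ≥ 0}: After pumping, the number of a's and b's become unequal
- {w ∈ {a,b}* : w = w^R}: After pumping, the string is no longer symmetric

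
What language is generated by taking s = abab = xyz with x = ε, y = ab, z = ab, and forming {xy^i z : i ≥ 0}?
{xy^i z : i ≥ 0} = {(ab)^(i+1) : i ≥ 0} = {ab, abab, ababab, ...}

With x = ε, y = ab, z = ab: Pumping 'ab' gives strings of alternating a's and b's.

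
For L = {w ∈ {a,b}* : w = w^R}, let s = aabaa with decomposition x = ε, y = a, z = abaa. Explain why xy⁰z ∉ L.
xy⁰z = abaa ∉ L

Pumping with i = 0 replaces y = a by y⁰ = ε:
- Original: s = xyz = aabaa; aabaa reversed is aabaa, the same string, so it is a palindrome and is in L
- Pumped: xy⁰z = ε · ε · abaa = abaa
- abaa reversed is aaba ≠ abaa, so it is not a palindrome and is not in L

The pumping lemma would require xy⁰z ∈ L, so this decomposition yields a contradiction.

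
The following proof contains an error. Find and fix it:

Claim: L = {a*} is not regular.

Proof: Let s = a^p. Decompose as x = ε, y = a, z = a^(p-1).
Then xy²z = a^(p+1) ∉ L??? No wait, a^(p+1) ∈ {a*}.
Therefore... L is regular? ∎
Error: The proof attempts to show a*  is not regular, but a* IS regular!

Correction: a* is a regular language (recognized by a simple DFA with one accepting state and self-loop on 'a'). The pumping lemma can only prove non-regularity, not regularity. For regular languages, pumping always works.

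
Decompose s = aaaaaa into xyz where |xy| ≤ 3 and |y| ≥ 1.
x = 'a', y = 'aa', z = 'aaa'

For s = aaaaaa and p = 3, one valid decomposition is:
- x = 'a' (length 1)
- y = 'aa' (length 2)
- z = 'aaa' (length 3)

Verification:
- xyz = 'a' + 'aa' + 'aaa' = aaaaaa ✓
- |xy| = 3 ≤ 3 ✓
- |y| = 2 > 0 ✓

All pumping lemma constraints are satisfied.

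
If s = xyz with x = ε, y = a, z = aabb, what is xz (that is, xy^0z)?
aabb

Given x = '', y = 'a', z = 'aabb' and i = 0:

xy^0z = x + y·y·...·y (0 times) + z
       = '' + 'a'^0 + 'aabb'
       = '' + '' + 'aabb'
       = 'aabb'

The pumped string is 'aabb' with length 4.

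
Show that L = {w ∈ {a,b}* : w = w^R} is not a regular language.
Assume for contradiction that L is regular, and let p ≥ 1 be the pumping length given by the pumping lemma.
Choose s = a^p b a^p. Then s ∈ L (it reads the same in both directions) and |s| = 2p + 1 ≥ p.
By the pumping lemma, s = xyz for some x, y, z with |xy| ≤ p, |y| ≥ 1, and xy^i z ∈ L for every i ≥ 0.
Since |xy| ≤ p and the first p symbols of s are all a's, y = a^k for some k with 1 ≤ k ≤ p.

Take i = 2: xy²z = a^(p + k) b a^p.
Its reversal is a^p b a^(p + k). These differ because the block of a's before the unique b has length p + k in one and p in the other, and p + k ≠ p since k ≥ 1. So xy²z is not a palindrome, i.e. xy²z ∉ L.

This contradicts the pumping lemma, which requires xy^i z ∈ L for all i ≥ 0.
Hence L = {w ∈ {a,b}* : w = w^R} is not regular. ∎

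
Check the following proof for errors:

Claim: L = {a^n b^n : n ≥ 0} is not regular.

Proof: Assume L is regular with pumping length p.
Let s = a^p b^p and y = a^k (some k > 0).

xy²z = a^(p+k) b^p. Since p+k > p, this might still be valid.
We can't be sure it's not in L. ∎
The proof is INCORRECT.

Error: The conclusion is wrong.
xy²z = a^(p+k) b^p is definitely NOT in L because the number of a's (p+k) ≠ number of b's (p).
The proof incorrectly doubts what is actually a valid contradiction.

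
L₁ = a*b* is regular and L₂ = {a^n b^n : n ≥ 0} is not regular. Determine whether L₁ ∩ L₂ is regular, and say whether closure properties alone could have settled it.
No — L₁ ∩ L₂ is not regular.

Every string a^n b^n already lies in a*b*, so L₁ ∩ L₂ = {a^n b^n : n ≥ 0} = L₂ itself, which is the standard non-regular language (pump s = a^p b^p).

Note that the bare facts "L₁ regular, L₂ non-regular" do not settle the question by themselves: the closure of regular languages under ∪, ∩, complement and difference applies only when BOTH operands are regular. With a non-regular operand the result can come out regular or non-regular depending on the specific languages, so one has to work out L₁ ∩ L₂ for this particular pair, as above.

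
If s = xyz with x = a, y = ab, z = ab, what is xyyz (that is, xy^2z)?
aababab

Given x = 'a', y = 'ab', z = 'ab' and i = 2:

xy^2z = x + y·y·...·y (2 times) + z
       = 'a' + 'ab'^2 + 'ab'
       = 'a' + 'abab' + 'ab'
       = 'aababab'

The pumped string is 'aababab' with length 7.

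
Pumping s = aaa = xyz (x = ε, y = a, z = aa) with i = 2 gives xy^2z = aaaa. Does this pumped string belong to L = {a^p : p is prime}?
No

xy²z = ε · aa · aa = aaaa.
aaaa has length 4 = 2 × 2, which is not prime, so it is not in L.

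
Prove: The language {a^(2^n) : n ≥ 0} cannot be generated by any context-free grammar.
Assume for contradiction that L is context-free, and let p ≥ 1 be the pumping length given by the pumping lemma for CFLs.
Choose s = a^(2^p). Then s ∈ L and |s| = 2^p ≥ p.
By the CFL pumping lemma, s = uvxyz for some u, v, x, y, z with |vxy| ≤ p, |vy| ≥ 1, and uv^i xy^i z ∈ L for every i ≥ 0.
All symbols are a's, so only lengths matter: let k = |vy|, with 1 ≤ k ≤ |vxy| ≤ p < 2^p.

Take i = 2: |uv²xy²z| = 2^p + k, and 2^p < 2^p + k < 2^p + 2^p = 2^(p+1).
So the length lies strictly between consecutive powers of two and is not a power of 2; uv²xy²z ∉ L.

This contradicts the CFL pumping lemma, which requires uv^i xy^i z ∈ L for all i ≥ 0.
Hence L = {a^(2^n) : n ≥ 0} is not context-free. ∎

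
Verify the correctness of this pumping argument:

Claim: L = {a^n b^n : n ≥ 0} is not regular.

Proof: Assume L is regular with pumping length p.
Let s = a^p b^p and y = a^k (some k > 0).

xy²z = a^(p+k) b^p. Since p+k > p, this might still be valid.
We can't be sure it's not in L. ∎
The proof is INCORRECT.

Error: The conclusion is wrong.
xy²z = a^(p+k) b^p is definitely NOT in L because the number of a's (p+k) ≠ number of b's (p).
The proof incorrectly doubts what is actually a valid contradiction.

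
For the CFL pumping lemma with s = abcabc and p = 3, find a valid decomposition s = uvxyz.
u='ab', v='c', x='a', y='b', z='c'

For s = abcabc with pumping length p = 3:

One valid decomposition:
- u = 'ab'
- v = 'c'
- x = 'a'
- y = 'b'
- z = 'c'

Verification:
- uvxyz = 'ab' + 'c' + 'a' + 'b' + 'c' = abcabc ✓
- |vxy| = |'cab'| = 3 ≤ 3 ✓
- |vy| = |'cb'| = 2 > 0 ✓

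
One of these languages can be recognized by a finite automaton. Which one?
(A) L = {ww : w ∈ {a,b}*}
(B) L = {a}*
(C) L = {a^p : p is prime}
(B) {a}*

(B) L = {a}* is regular.

This can be recognized by a finite automaton (DFA/NFA).
Regular expressions like {a}* define regular languages.

The other choices are not regular:
- {ww : w ∈ {a,b}*}: After pumping, the two halves no longer match
- {a^p : p is prime}: After pumping, the length becomes composite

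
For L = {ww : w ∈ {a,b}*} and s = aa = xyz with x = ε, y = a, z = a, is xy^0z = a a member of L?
No

xy⁰z = ε · ε · a = a.
a has odd length 1, so it cannot be written as ww and is not in L.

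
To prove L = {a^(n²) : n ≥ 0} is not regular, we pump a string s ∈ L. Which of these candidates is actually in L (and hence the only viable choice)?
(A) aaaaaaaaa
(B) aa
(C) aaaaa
(A) aaaaaaaaa

The pumping lemma is applied to a string s that lies in L, so first check membership of each option:
- (A) aaaaaaaaa has length 9 = 3², a perfect square, so it is in L ✓
- (B) aa has length 2, strictly between 1² = 1 and 2² = 4, so it is not in L ✗
- (C) aaaaa has length 5, strictly between 2² = 4 and 3² = 9, so it is not in L ✗

Only (A) aaaaaaaaa is in L, so it is the only candidate that could play the role of s.
(In a complete proof one picks s in terms of the pumping length p so that |s| ≥ p is guaranteed; a fixed string like aaaaaaaaa illustrates the shape of such an s.)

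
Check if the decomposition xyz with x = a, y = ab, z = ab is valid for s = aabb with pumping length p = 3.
Violated: xyz = s

The decomposition x = a, y = ab, z = ab for s = aabb with p = 3
violates the constraint: xyz = s

xyz = 'a' + 'ab' + 'ab' = 'aabab' ≠ 'aabb' = s. The decomposition doesn't reconstruct s.

Pumping lemma constraints:
1. xyz = s (decomposition is valid)
2. |xy| ≤ p
3. |y| > 0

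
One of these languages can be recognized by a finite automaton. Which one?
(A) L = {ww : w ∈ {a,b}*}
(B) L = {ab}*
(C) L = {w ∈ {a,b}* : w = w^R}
(B) {ab}*

(B) L = {ab}* is regular.

This can be recognized by a finite automaton (DFA/NFA).
Regular expressions like {ab}* define regular languages.

The other choices are not regular:
- {ww : w ∈ {a,b}*}: After pumping, the two halves no longer match
- {w ∈ {a,b}* : w = w^R}: After pumping, the string is no longer symmetric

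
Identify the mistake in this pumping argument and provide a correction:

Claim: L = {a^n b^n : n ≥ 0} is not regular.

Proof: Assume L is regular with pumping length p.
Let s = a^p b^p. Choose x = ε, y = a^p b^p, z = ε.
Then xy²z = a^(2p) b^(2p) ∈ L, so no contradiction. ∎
Error: The decomposition violates |xy| ≤ p. With y = a^p b^p, |xy| = |y| = 2p > p. (The proof also miscomputes xy²z, which would be a^p b^p a^p b^p rather than a^(2p) b^(2p), and it wrongly treats one harmless decomposition as settling the matter — the prover does not get to choose the decomposition.)

Correction: The pumping lemma requires |xy| ≤ p, and the argument must handle every decomposition satisfying |xy| ≤ p, |y| ≥ 1. Since s starts with p a's, any such y consists only of a's, say y = a^k with k ≥ 1. Then xy²z = a^(p+k) b^p has unequal numbers of a's and b's, so xy²z ∉ L — the required contradiction.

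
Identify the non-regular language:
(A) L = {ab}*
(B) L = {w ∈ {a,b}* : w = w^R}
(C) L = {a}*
(B) {w ∈ {a,b}* : w = w^R}

(B) L = {w ∈ {a,b}* : w = w^R} is NOT regular.

The pumping lemma can be used to prove this:
After pumping, the string is no longer symmetric

The other languages are regular because they can be recognized by finite automata.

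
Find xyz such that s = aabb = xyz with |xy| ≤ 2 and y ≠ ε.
x = '', y = 'a', z = 'abb'

For s = aabb and p = 2, one valid decomposition is:
- x = '' (length 0)
- y = 'a' (length 1)
- z = 'abb' (length 3)

Verification:
- xyz = '' + 'a' + 'abb' = aabb ✓
- |xy| = 1 ≤ 2 ✓
- |y| = 1 > 0 ✓

All pumping lemma constraints are satisfied.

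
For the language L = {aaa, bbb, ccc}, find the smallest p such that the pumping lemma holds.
p = 4

For a finite language L, the pumping lemma holds vacuously if p > max|s| for s ∈ L.

The longest string in L = {aaa, bbb, ccc} has length 3.
If p = 4, then no string s ∈ L has |s| ≥ p, so the condition is vacuously true.

The minimum pumping length is p = 4.

Why no smaller p works: for any p ≤ 3, the longest string s ∈ L has |s| = 3 ≥ p, so it would
have to be pumpable; but pumping up (i = 2, 3, ...) produces ever longer strings, which cannot all lie in the
finite language L. So the pumping property fails for every p ≤ 3.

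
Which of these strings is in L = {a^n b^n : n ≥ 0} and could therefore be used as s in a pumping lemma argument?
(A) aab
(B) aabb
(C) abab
(B) aabb

The pumping lemma is applied to a string s that lies in L, so first check membership of each option:
- (A) aab has 2 a's and 1 b's; 2 ≠ 1, so it is not in L ✗
- (B) aabb = a^2 b^2 has equal counts (2 = 2), so it is in L ✓
- (C) abab has an a after a b, so it is not of the form a^n b^n and is not in L ✗

Only (B) aabb is in L, so it is the only candidate that could play the role of s.
(In a complete proof one picks s in terms of the pumping length p so that |s| ≥ p is guaranteed; a fixed string like aabb illustrates the shape of such an s.)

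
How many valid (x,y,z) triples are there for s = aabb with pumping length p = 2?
3

For s = 'aabb' with pumping length p = 2:

Constraints: |xy| ≤ 2, |y| > 0

Valid decompositions (|xy| ≤ p, |y| ≥ 1):
  • x='', y='a', z='abb'
  • x='a', y='a', z='bb'
  • x='', y='aa', z='bb'

Total count: 3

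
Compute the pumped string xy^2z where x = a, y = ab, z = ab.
aababab

Given x = 'a', y = 'ab', z = 'ab' and i = 2:

xy^2z = x + y·y·...·y (2 times) + z
       = 'a' + 'ab'^2 + 'ab'
       = 'a' + 'abab' + 'ab'
       = 'aababab'

The pumped string is 'aababab' with length 7.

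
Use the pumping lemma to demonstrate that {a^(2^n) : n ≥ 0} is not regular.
Assume for contradiction that L is regular, and let p ≥ 1 be the pumping length given by the pumping lemma.
Choose s = a^(2^p). Then s ∈ L and |s| = 2^p ≥ p.
By the pumping lemma, s = xyz for some x, y, z with |xy| ≤ p, |y| ≥ 1, and xy^i z ∈ L for every i ≥ 0.
Here y = a^k for some k with 1 ≤ k ≤ |xy| ≤ p, and p < 2^p.

Take i = 2: |xy²z| = 2^p + k.
Now 2^p < 2^p + k ≤ 2^p + p < 2^p + 2^p = 2^(p+1).
So |xy²z| lies strictly between the consecutive powers of two 2^p and 2^(p+1), hence is not a power of 2, and xy²z ∉ L.

This contradicts the pumping lemma, which requires xy^i z ∈ L for all i ≥ 0.
Hence L = {a^(2^n) : n ≥ 0} is not regular. ∎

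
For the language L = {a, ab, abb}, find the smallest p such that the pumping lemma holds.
p = 4

For a finite language L, the pumping lemma holds vacuously if p > max|s| for s ∈ L.

The longest string in L = {a, ab, abb} has length 3.
If p = 4, then no string s ∈ L has |s| ≥ p, so the condition is vacuously true.

The minimum pumping length is p = 4.

Why no smaller p works: for any p ≤ 3, the longest string s ∈ L has |s| = 3 ≥ p, so it would
have to be pumpable; but pumping up (i = 2, 3, ...) produces ever longer strings, which cannot all lie in the
finite language L. So the pumping property fails for every p ≤ 3.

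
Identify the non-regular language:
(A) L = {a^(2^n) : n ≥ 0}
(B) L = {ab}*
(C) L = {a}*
(A) {a^(2^n) : n ≥ 0}

(A) L = {a^(2^n) : n ≥ 0} is NOT regular.

The pumping lemma can be used to prove this:
After pumping, length is no longer a power of 2

The other languages are regular because they can be recognized by finite automata.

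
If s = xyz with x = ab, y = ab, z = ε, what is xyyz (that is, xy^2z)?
ababab

Given x = 'ab', y = 'ab', z = '' and i = 2:

xy^2z = x + y·y·...·y (2 times) + z
       = 'ab' + 'ab'^2 + ''
       = 'ab' + 'abab' + ''
       = 'ababab'

The pumped string is 'ababab' with length 6.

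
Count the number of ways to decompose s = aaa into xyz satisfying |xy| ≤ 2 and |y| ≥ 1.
3

For s = 'aaa' with pumping length p = 2:

Constraints: |xy| ≤ 2, |y| > 0

Valid decompositions (|xy| ≤ p, |y| ≥ 1):
  • x='', y='a', z='aa'
  • x='a', y='a', z='a'
  • x='', y='aa', z='a'

Total count: 3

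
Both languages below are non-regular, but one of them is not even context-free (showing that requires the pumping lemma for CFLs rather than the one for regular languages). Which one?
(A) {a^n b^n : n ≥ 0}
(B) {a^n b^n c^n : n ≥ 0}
(B) {a^n b^n c^n : n ≥ 0}

(B) {a^n b^n c^n : n ≥ 0} requires the CFL pumping lemma.

- {a^n b^n : n ≥ 0} is context-free (but not regular)
  • Can be shown non-regular with the regular pumping lemma
  • After pumping, the number of a's and b's become unequal

- {a^n b^n c^n : n ≥ 0} is NOT context-free
  • Requires the CFL pumping lemma to prove
  • Cannot maintain three equal counts simultaneously

The CFL pumping lemma is "stronger" in that it can prove non-membership
in the larger class of context-free languages.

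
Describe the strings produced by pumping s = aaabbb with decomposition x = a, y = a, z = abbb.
{xy^i z : i ≥ 0} = {a^(2+i) b^3 : i ≥ 0} = {aabbb, aaabbb, aaaabbb, ...}

With x = a, y = a, z = abbb: Starting with aaabbb and pumping the second 'a', we get strings with 2+i a's followed by 3 b's for i = 0, 1, 2, ...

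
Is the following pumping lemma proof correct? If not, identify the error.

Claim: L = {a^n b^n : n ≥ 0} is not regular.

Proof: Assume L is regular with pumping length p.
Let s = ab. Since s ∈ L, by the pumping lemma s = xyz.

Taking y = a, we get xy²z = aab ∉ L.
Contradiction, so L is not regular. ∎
The proof is INCORRECT.

Error: The string s = ab may be shorter than p.
The pumping lemma only applies to strings with |s| ≥ p, and p is not under our control.
We must choose s in terms of p, e.g. s = a^p b^p, to ensure |s| ≥ p.
(The proof also fixes one particular y; a valid argument must handle every decomposition with |xy| ≤ p and |y| ≥ 1 — for s = a^p b^p this forces y = a^k, and then xy²z = a^(p+k) b^p ∉ L.)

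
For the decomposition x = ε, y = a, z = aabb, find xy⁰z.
aabb

Given x = '', y = 'a', z = 'aabb' and i = 0:

xy^0z = x + y·y·...·y (0 times) + z
       = '' + 'a'^0 + 'aabb'
       = '' + '' + 'aabb'
       = 'aabb'

The pumped string is 'aabb' with length 4.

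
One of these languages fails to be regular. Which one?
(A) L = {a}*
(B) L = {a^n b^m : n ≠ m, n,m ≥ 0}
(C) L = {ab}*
(B) {a^n b^m : n ≠ m, n,m ≥ 0}

(B) L = {a^n b^m : n ≠ m, n,m ≥ 0} is NOT regular.

The pumping lemma can be used to prove this:
After pumping a's, we can make n = m

The other languages are regular because they can be recognized by finite automata.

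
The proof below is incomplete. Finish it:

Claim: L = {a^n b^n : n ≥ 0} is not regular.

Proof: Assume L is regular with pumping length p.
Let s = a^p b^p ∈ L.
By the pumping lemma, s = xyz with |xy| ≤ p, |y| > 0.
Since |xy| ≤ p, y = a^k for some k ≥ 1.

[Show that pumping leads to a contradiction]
Consider xy²z = a^(p+k) b^p.

Since k ≥ 1, we have p + k > p.
So xy²z has more a's than b's: (p+k) a's vs p b's.
This means xy²z ∉ L because a^n b^n requires equal counts.

This contradicts the pumping lemma which states xy²z ∈ L.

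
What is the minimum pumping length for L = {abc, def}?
p = 4

For a finite language L, the pumping lemma holds vacuously if p > max|s| for s ∈ L.

The longest string in L = {abc, def} has length 3.
If p = 4, then no string s ∈ L has |s| ≥ p, so the condition is vacuously true.

The minimum pumping length is p = 4.

Why no smaller p works: for any p ≤ 3, the longest string s ∈ L has |s| = 3 ≥ p, so it would
have to be pumpable; but pumping up (i = 2, 3, ...) produces ever longer strings, which cannot all lie in the
finite language L. So the pumping property fails for every p ≤ 3.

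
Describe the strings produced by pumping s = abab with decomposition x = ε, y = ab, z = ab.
{xy^i z : i ≥ 0} = {(ab)^(i+1) : i ≥ 0} = {ab, abab, ababab, ...}

With x = ε, y = ab, z = ab: Pumping 'ab' gives strings of alternating a's and b's.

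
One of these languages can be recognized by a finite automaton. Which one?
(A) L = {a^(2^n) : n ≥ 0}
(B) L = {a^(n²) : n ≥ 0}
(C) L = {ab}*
(C) {ab}*

(C) L = {ab}* is regular.

This can be recognized by a finite automaton (DFA/NFA).
Regular expressions like {ab}* define regular languages.

The other choices are not regular:
- {a^(2^n) : n ≥ 0}: After pumping, length is no longer a power of 2
- {a^(n²) : n ≥ 0}: After pumping, length is no longer a perfect square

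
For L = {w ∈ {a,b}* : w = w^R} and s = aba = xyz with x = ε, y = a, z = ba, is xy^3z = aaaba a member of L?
No

xy³z = ε · aaa · ba = aaaba.
aaaba reversed is abaaa ≠ aaaba, so it is not a palindrome and is not in L.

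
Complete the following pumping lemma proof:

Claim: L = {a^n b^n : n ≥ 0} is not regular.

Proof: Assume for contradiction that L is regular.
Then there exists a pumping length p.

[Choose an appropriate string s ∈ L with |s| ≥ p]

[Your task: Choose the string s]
s = a^p b^p

This string is in L (has equal a's and b's) and has length 2p ≥ p.
Any decomposition xyz with |xy| ≤ p means y consists only of a's,
so pumping will unbalance the counts.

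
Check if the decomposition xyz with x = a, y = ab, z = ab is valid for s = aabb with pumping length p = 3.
Violated: xyz = s

The decomposition x = a, y = ab, z = ab for s = aabb with p = 3
violates the constraint: xyz = s

xyz = 'a' + 'ab' + 'ab' = 'aabab' ≠ 'aabb' = s. The decomposition doesn't reconstruct s.

Pumping lemma constraints:
1. xyz = s (decomposition is valid)
2. |xy| ≤ p
3. |y| > 0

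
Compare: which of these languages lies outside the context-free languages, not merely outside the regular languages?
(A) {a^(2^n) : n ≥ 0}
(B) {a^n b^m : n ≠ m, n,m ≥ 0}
(A) {a^(2^n) : n ≥ 0}

(A) {a^(2^n) : n ≥ 0} requires the CFL pumping lemma.

- {a^n b^m : n ≠ m, n,m ≥ 0} is context-free (but not regular)
  • Can be shown non-regular with the regular pumping lemma
  • After pumping a's, we can make n = m

- {a^(2^n) : n ≥ 0} is NOT context-free
  • Requires the CFL pumping lemma to prove
  • Gaps between powers of 2 grow exponentially

The CFL pumping lemma is "stronger" in that it can prove non-membership
in the larger class of context-free languages.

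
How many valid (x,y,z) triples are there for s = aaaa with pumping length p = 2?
3

For s = 'aaaa' with pumping length p = 2:

Constraints: |xy| ≤ 2, |y| > 0

Valid decompositions (|xy| ≤ p, |y| ≥ 1):
  • x='', y='a', z='aaa'
  • x='a', y='a', z='aa'
  • x='', y='aa', z='aa'

Total count: 3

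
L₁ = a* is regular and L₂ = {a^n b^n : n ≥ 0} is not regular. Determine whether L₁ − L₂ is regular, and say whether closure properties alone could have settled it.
Yes — L₁ − L₂ is regular.

The only string of a* that lies in {a^n b^n} is ε, so L₁ − L₂ = a* − {ε} = a⁺ = aa*, which is regular.

Note that the bare facts "L₁ regular, L₂ non-regular" do not settle the question by themselves: the closure of regular languages under ∪, ∩, complement and difference applies only when BOTH operands are regular. With a non-regular operand the result can come out regular or non-regular depending on the specific languages, so one has to work out L₁ − L₂ for this particular pair, as above.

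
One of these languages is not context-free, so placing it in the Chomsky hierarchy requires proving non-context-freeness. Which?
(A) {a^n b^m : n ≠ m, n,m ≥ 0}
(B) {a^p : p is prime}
(B) {a^p : p is prime}

(B) {a^p : p is prime} requires the CFL pumping lemma.

- {a^n b^m : n ≠ m, n,m ≥ 0} is context-free (but not regular)
  • Can be shown non-regular with the regular pumping lemma
  • After pumping a's, we can make n = m

- {a^p : p is prime} is NOT context-free
  • Requires the CFL pumping lemma to prove
  • The CFL pumping lemma also fails because prime gaps are unbounded

The CFL pumping lemma is "stronger" in that it can prove non-membership
in the larger class of context-free languages.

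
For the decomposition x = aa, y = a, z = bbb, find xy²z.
aaaabbb

Given x = 'aa', y = 'a', z = 'bbb' and i = 2:

xy^2z = x + y·y·...·y (2 times) + z
       = 'aa' + 'a'^2 + 'bbb'
       = 'aa' + 'aa' + 'bbb'
       = 'aaaabbb'

The pumped string is 'aaaabbb' with length 7.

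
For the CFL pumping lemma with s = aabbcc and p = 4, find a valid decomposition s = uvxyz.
u='a', v='a', x='bb', y='c', z='c'

For s = aabbcc with pumping length p = 4:

One valid decomposition:
- u = 'a'
- v = 'a'
- x = 'bb'
- y = 'c'
- z = 'c'

Verification:
- uvxyz = 'a' + 'a' + 'bb' + 'c' + 'c' = aabbcc ✓
- |vxy| = |'abbc'| = 4 ≤ 4 ✓
- |vy| = |'ac'| = 2 > 0 ✓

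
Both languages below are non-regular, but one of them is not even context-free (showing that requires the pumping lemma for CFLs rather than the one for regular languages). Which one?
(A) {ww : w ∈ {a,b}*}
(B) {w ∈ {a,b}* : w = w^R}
(A) {ww : w ∈ {a,b}*}

(A) {ww : w ∈ {a,b}*} requires the CFL pumping lemma.

- {w ∈ {a,b}* : w = w^R} is context-free (but not regular)
  • Can be shown non-regular with the regular pumping lemma
  • After pumping, the string is no longer symmetric

- {ww : w ∈ {a,b}*} is NOT context-free
  • Requires the CFL pumping lemma to prove
  • Even a PDA cannot compare two arbitrary halves symbol by symbol; CFL pumping on a^p b^p a^p b^p fails

The CFL pumping lemma is "stronger" in that it can prove non-membership
in the larger class of context-free languages.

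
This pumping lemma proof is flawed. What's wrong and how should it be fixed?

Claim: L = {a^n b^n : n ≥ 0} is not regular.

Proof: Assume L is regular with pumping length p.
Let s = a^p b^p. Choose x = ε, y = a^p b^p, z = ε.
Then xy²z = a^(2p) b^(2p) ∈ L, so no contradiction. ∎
Error: The decomposition violates |xy| ≤ p. With y = a^p b^p, |xy| = |y| = 2p > p. (The proof also miscomputes xy²z, which would be a^p b^p a^p b^p rather than a^(2p) b^(2p), and it wrongly treats one harmless decomposition as settling the matter — the prover does not get to choose the decomposition.)

Correction: The pumping lemma requires |xy| ≤ p, and the argument must handle every decomposition satisfying |xy| ≤ p, |y| ≥ 1. Since s starts with p a's, any such y consists only of a's, say y = a^k with k ≥ 1. Then xy²z = a^(p+k) b^p has unequal numbers of a's and b's, so xy²z ∉ L — the required contradiction.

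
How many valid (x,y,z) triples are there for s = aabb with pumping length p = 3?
6

For s = 'aabb' with pumping length p = 3:

Constraints: |xy| ≤ 3, |y| > 0

Valid decompositions (|xy| ≤ p, |y| ≥ 1):
  • x='', y='a', z='abb'
  • x='a', y='a', z='bb'
  • x='', y='aa', z='bb'
  • x='aa', y='b', z='b'
  • x='a', y='ab', z='b'
  • x='', y='aab', z='b'

Total count: 6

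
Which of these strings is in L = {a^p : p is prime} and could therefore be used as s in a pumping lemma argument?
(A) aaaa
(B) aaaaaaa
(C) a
(B) aaaaaaa

The pumping lemma is applied to a string s that lies in L, so first check membership of each option:
- (A) aaaa has length 4 = 2 × 2, which is not prime, so it is not in L ✗
- (B) aaaaaaa has length 7, which is prime, so it is in L ✓
- (C) a has length 1, which is not prime, so it is not in L ✗

Only (B) aaaaaaa is in L, so it is the only candidate that could play the role of s.
(In a complete proof one picks s in terms of the pumping length p so that |s| ≥ p is guaranteed; a fixed string like aaaaaaa illustrates the shape of such an s.)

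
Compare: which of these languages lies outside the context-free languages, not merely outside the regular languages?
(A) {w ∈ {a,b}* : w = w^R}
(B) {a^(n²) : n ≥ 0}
(B) {a^(n²) : n ≥ 0}

(B) {a^(n²) : n ≥ 0} requires the CFL pumping lemma.

- {w ∈ {a,b}* : w = w^R} is context-free (but not regular)
  • Can be shown non-regular with the regular pumping lemma
  • After pumping, the string is no longer symmetric

- {a^(n²) : n ≥ 0} is NOT context-free
  • Requires the CFL pumping lemma to prove
  • Gaps between squares grow unboundedly

The CFL pumping lemma is "stronger" in that it can prove non-membership
in the larger class of context-free languages.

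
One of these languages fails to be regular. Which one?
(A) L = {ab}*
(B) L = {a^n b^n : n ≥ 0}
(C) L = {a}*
(B) {a^n b^n : n ≥ 0}

(B) L = {a^n b^n : n ≥ 0} is NOT regular.

The pumping lemma can be used to prove this:
After pumping, the number of a's and b's become unequal

The other languages are regular because they can be recognized by finite automata.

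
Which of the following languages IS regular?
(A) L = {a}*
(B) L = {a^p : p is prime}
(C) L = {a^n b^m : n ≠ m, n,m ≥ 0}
(A) {a}*

(A) L = {a}* is regular.

This can be recognized by a finite automaton (DFA/NFA).
Regular expressions like {a}* define regular languages.

The other choices are not regular:
- {a^p : p is prime}: After pumping, the length becomes composite
- {a^n b^m : n ≠ m, n,m ≥ 0}: After pumping a's, we can make n = m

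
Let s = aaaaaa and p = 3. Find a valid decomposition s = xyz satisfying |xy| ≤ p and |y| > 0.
x = '', y = 'aaa', z = 'aaa'

For s = aaaaaa and p = 3, one valid decomposition is:
- x = '' (length 0)
- y = 'aaa' (length 3)
- z = 'aaa' (length 3)

Verification:
- xyz = '' + 'aaa' + 'aaa' = aaaaaa ✓
- |xy| = 3 ≤ 3 ✓
- |y| = 3 > 0 ✓

All pumping lemma constraints are satisfied.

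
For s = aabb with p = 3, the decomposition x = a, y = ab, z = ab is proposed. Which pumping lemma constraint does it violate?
Violated: xyz = s

The decomposition x = a, y = ab, z = ab for s = aabb with p = 3
violates the constraint: xyz = s

xyz = 'a' + 'ab' + 'ab' = 'aabab' ≠ 'aabb' = s. The decomposition doesn't reconstruct s.

Pumping lemma constraints:
1. xyz = s (decomposition is valid)
2. |xy| ≤ p
3. |y| > 0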